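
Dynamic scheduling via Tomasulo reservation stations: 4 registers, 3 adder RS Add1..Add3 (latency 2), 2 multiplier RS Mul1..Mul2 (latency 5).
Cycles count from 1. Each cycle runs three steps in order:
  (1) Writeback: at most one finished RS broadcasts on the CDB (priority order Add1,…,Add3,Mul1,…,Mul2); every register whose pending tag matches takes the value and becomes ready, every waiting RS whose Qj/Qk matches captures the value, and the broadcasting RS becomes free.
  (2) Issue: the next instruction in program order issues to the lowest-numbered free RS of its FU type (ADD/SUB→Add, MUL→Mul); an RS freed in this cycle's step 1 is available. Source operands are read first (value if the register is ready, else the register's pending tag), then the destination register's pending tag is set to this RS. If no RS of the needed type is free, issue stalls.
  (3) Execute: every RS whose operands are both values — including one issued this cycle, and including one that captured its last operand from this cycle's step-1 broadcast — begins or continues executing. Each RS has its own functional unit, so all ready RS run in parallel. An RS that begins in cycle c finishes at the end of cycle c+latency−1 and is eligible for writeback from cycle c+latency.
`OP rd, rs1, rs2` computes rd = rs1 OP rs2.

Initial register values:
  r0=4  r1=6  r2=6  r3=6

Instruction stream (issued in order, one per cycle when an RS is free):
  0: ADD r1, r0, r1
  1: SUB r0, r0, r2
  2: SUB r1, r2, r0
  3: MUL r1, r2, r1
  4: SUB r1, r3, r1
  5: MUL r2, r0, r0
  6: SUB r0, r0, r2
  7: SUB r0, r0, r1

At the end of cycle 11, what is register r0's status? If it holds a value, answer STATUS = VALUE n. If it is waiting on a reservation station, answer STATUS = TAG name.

STATUS = TAG Add3

  c1: issue ADD r1<-Add1  regs: r0:4,r1:Add1,r2:6,r3:6
  c2: issue SUB r0<-Add2  regs: r0:Add2,r1:Add1,r2:6,r3:6
  c3: CDB Add1=10; issue SUB r1<-Add1  regs: r0:Add2,r1:Add1,r2:6,r3:6
  c4: CDB Add2=-2; issue MUL r1<-Mul1  regs: r0:-2,r1:Mul1,r2:6,r3:6
  c5: issue SUB r1<-Add2  regs: r0:-2,r1:Add2,r2:6,r3:6
  c6: CDB Add1=8; issue MUL r2<-Mul2  regs: r0:-2,r1:Add2,r2:Mul2,r3:6
  c7: issue SUB r0<-Add1  regs: r0:Add1,r1:Add2,r2:Mul2,r3:6
  c8: issue SUB r0<-Add3  regs: r0:Add3,r1:Add2,r2:Mul2,r3:6
  c9: -  regs: r0:Add3,r1:Add2,r2:Mul2,r3:6
  c10: -  regs: r0:Add3,r1:Add2,r2:Mul2,r3:6
  c11: CDB Mul1=48  regs: r0:Add3,r1:Add2,r2:Mul2,r3:6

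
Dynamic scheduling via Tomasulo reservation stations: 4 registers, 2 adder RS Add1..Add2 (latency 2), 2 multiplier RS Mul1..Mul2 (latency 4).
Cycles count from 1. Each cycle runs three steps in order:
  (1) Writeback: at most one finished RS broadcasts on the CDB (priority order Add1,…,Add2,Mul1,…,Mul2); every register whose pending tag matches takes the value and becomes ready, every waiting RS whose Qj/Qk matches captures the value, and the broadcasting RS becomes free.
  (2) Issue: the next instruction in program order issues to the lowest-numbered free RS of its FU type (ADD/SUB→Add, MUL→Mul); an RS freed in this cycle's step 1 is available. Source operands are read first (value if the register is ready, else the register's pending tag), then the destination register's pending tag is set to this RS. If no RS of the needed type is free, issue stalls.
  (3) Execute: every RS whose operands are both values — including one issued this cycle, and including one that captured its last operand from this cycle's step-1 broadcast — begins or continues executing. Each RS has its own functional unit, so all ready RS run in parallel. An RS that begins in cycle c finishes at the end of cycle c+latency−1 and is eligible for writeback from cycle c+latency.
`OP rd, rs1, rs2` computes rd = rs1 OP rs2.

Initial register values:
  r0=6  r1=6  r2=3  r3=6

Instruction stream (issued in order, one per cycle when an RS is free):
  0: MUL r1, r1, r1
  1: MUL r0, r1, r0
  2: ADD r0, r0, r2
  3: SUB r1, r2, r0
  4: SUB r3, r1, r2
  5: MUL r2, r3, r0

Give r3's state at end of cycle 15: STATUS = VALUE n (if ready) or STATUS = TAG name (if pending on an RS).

cycle 1: issue MUL r1<-Mul1 // r0:6,r1:Mul1,r2:3,r3:6
cycle 2: issue MUL r0<-Mul2 // r0:Mul2,r1:Mul1,r2:3,r3:6
cycle 3: issue ADD r0<-Add1 // r0:Add1,r1:Mul1,r2:3,r3:6
cycle 4: issue SUB r1<-Add2 // r0:Add1,r1:Add2,r2:3,r3:6
cycle 5: CDB Mul1=36; stall // r0:Add1,r1:Add2,r2:3,r3:6
cycle 6: stall // r0:Add1,r1:Add2,r2:3,r3:6
cycle 7: stall // r0:Add1,r1:Add2,r2:3,r3:6
cycle 8: stall // r0:Add1,r1:Add2,r2:3,r3:6
cycle 9: CDB Mul2=216; stall // r0:Add1,r1:Add2,r2:3,r3:6
cycle 10: stall // r0:Add1,r1:Add2,r2:3,r3:6
cycle 11: CDB Add1=219; issue SUB r3<-Add1 // r0:219,r1:Add2,r2:3,r3:Add1
cycle 12: issue MUL r2<-Mul1 // r0:219,r1:Add2,r2:Mul1,r3:Add1
cycle 13: CDB Add2=-216 // r0:219,r1:-216,r2:Mul1,r3:Add1
cycle 14: - // r0:219,r1:-216,r2:Mul1,r3:Add1
cycle 15: CDB Add1=-219 // r0:219,r1:-216,r2:Mul1,r3:-219

STATUS = VALUE -219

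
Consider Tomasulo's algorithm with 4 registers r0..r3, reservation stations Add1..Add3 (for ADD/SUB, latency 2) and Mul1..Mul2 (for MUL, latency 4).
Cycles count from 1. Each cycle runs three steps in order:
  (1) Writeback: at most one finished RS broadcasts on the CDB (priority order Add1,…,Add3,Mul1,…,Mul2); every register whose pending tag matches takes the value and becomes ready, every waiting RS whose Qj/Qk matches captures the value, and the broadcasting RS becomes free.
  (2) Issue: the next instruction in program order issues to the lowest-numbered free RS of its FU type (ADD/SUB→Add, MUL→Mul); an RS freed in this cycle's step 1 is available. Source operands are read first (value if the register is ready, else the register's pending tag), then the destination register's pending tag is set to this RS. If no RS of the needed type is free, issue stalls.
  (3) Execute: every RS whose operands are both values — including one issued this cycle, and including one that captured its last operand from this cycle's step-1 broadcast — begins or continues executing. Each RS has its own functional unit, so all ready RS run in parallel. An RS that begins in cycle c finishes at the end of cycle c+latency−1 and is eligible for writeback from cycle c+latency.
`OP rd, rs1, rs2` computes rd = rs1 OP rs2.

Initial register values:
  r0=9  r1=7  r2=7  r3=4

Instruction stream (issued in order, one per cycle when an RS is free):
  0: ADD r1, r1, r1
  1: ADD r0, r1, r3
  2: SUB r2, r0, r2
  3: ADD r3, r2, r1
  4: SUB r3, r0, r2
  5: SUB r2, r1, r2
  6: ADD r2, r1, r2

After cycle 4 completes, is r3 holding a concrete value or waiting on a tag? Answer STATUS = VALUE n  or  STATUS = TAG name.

STATUS = TAG Add3

c1: issue ADD r1<-Add1 | r0:9,r1:Add1,r2:7,r3:4
c2: issue ADD r0<-Add2 | r0:Add2,r1:Add1,r2:7,r3:4
c3: CDB Add1=14; issue SUB r2<-Add1 | r0:Add2,r1:14,r2:Add1,r3:4
c4: issue ADD r3<-Add3 | r0:Add2,r1:14,r2:Add1,r3:Add3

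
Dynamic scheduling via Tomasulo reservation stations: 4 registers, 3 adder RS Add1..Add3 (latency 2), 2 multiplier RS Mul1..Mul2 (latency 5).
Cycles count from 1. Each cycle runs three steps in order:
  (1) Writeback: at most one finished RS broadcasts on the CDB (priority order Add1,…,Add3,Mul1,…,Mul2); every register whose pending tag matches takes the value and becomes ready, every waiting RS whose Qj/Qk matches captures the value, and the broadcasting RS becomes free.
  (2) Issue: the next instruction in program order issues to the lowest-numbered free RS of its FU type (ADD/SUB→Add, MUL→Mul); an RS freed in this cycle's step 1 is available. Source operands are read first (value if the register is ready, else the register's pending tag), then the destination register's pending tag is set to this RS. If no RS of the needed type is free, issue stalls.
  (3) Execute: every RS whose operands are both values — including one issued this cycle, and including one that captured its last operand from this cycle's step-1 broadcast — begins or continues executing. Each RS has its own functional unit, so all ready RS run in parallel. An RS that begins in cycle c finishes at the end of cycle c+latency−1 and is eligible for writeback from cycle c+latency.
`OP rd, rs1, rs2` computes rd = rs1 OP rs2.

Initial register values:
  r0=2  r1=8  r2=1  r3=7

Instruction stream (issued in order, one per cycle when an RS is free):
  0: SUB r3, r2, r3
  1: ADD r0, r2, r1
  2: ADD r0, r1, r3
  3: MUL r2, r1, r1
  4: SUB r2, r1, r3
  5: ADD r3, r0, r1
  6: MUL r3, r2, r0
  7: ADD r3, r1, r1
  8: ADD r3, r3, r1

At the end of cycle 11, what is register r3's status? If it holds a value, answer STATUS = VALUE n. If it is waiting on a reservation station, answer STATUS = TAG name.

  c1: issue SUB r3<-Add1  regs: r0:2,r1:8,r2:1,r3:Add1
  c2: issue ADD r0<-Add2  regs: r0:Add2,r1:8,r2:1,r3:Add1
  c3: CDB Add1=-6; issue ADD r0<-Add1  regs: r0:Add1,r1:8,r2:1,r3:-6
  c4: CDB Add2=9; issue MUL r2<-Mul1  regs: r0:Add1,r1:8,r2:Mul1,r3:-6
  c5: CDB Add1=2; issue SUB r2<-Add1  regs: r0:2,r1:8,r2:Add1,r3:-6
  c6: issue ADD r3<-Add2  regs: r0:2,r1:8,r2:Add1,r3:Add2
  c7: CDB Add1=14; issue MUL r3<-Mul2  regs: r0:2,r1:8,r2:14,r3:Mul2
  c8: CDB Add2=10; issue ADD r3<-Add1  regs: r0:2,r1:8,r2:14,r3:Add1
  c9: CDB Mul1=64; issue ADD r3<-Add2  regs: r0:2,r1:8,r2:14,r3:Add2
  c10: CDB Add1=16  regs: r0:2,r1:8,r2:14,r3:Add2
  c11: -  regs: r0:2,r1:8,r2:14,r3:Add2

STATUS = TAG Add2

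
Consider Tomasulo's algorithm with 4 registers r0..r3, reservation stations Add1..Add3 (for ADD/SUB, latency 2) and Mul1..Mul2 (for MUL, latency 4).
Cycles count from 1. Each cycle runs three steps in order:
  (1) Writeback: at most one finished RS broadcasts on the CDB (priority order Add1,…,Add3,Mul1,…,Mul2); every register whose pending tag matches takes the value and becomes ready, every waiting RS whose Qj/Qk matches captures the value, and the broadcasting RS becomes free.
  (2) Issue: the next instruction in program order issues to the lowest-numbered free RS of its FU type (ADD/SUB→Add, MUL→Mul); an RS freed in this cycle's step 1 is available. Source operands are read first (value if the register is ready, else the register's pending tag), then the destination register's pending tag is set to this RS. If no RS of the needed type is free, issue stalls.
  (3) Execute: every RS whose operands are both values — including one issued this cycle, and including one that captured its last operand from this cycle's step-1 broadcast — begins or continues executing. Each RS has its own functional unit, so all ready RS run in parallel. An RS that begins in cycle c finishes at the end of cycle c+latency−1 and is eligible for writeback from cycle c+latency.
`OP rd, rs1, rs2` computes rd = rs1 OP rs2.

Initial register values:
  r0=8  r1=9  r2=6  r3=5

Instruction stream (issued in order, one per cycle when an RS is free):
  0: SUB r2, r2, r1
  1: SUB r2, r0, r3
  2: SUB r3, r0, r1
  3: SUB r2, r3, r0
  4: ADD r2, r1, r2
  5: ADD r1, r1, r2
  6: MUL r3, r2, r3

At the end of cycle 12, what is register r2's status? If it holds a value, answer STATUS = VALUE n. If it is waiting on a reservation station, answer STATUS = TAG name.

cycle 1: issue SUB r2<-Add1 // r0:8,r1:9,r2:Add1,r3:5
cycle 2: issue SUB r2<-Add2 // r0:8,r1:9,r2:Add2,r3:5
cycle 3: CDB Add1=-3; issue SUB r3<-Add1 // r0:8,r1:9,r2:Add2,r3:Add1
cycle 4: CDB Add2=3; issue SUB r2<-Add2 // r0:8,r1:9,r2:Add2,r3:Add1
cycle 5: CDB Add1=-1; issue ADD r2<-Add1 // r0:8,r1:9,r2:Add1,r3:-1
cycle 6: issue ADD r1<-Add3 // r0:8,r1:Add3,r2:Add1,r3:-1
cycle 7: CDB Add2=-9; issue MUL r3<-Mul1 // r0:8,r1:Add3,r2:Add1,r3:Mul1
cycle 8: - // r0:8,r1:Add3,r2:Add1,r3:Mul1
cycle 9: CDB Add1=0 // r0:8,r1:Add3,r2:0,r3:Mul1
cycle 10: - // r0:8,r1:Add3,r2:0,r3:Mul1
cycle 11: CDB Add3=9 // r0:8,r1:9,r2:0,r3:Mul1
cycle 12: - // r0:8,r1:9,r2:0,r3:Mul1

STATUS = VALUE 0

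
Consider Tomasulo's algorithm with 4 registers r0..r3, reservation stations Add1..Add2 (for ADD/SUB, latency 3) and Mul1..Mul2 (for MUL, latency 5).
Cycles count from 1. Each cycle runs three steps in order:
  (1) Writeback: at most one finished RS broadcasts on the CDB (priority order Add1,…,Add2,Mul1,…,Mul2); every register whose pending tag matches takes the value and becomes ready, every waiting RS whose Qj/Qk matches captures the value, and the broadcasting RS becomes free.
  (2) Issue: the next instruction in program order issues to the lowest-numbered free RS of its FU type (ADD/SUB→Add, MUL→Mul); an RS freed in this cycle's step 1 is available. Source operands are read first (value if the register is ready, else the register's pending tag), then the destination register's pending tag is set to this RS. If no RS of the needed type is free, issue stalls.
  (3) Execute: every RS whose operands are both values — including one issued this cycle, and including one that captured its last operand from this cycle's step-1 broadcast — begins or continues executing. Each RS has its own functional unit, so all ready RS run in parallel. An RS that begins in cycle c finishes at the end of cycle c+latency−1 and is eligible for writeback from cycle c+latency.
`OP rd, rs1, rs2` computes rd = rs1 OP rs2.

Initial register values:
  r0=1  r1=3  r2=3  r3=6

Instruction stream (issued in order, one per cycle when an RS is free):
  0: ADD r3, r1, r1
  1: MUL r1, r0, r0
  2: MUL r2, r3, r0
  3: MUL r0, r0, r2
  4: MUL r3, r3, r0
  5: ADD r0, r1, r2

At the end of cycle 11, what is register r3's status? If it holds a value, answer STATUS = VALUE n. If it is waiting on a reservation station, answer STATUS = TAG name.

STATUS = TAG Mul2

cycle 1: issue ADD r3<-Add1 // r0:1,r1:3,r2:3,r3:Add1
cycle 2: issue MUL r1<-Mul1 // r0:1,r1:Mul1,r2:3,r3:Add1
cycle 3: issue MUL r2<-Mul2 // r0:1,r1:Mul1,r2:Mul2,r3:Add1
cycle 4: CDB Add1=6; stall // r0:1,r1:Mul1,r2:Mul2,r3:6
cycle 5: stall // r0:1,r1:Mul1,r2:Mul2,r3:6
cycle 6: stall // r0:1,r1:Mul1,r2:Mul2,r3:6
cycle 7: CDB Mul1=1; issue MUL r0<-Mul1 // r0:Mul1,r1:1,r2:Mul2,r3:6
cycle 8: stall // r0:Mul1,r1:1,r2:Mul2,r3:6
cycle 9: CDB Mul2=6; issue MUL r3<-Mul2 // r0:Mul1,r1:1,r2:6,r3:Mul2
cycle 10: issue ADD r0<-Add1 // r0:Add1,r1:1,r2:6,r3:Mul2
cycle 11: - // r0:Add1,r1:1,r2:6,r3:Mul2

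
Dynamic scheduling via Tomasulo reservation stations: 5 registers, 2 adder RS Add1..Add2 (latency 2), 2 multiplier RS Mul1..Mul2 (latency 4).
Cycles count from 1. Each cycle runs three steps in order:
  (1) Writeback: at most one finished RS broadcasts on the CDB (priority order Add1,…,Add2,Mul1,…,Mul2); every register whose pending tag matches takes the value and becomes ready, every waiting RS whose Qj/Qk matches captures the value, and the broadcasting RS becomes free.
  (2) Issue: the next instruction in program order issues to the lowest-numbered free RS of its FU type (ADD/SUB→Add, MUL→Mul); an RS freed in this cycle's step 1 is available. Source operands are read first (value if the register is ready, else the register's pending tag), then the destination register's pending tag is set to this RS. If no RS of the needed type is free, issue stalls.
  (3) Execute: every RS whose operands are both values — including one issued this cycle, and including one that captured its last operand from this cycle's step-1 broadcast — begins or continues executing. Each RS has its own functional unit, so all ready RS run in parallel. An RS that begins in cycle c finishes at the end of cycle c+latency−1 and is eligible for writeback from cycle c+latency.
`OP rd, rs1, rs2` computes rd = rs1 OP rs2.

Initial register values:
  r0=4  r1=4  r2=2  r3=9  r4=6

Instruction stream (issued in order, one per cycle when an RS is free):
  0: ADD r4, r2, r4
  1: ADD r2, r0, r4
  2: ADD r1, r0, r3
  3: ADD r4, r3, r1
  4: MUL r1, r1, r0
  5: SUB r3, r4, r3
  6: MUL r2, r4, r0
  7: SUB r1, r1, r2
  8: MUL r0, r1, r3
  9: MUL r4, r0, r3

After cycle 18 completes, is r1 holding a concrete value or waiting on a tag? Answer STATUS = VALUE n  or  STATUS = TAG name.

STATUS = VALUE -36

  c1: issue ADD r4<-Add1  regs: r0:4,r1:4,r2:2,r3:9,r4:Add1
  c2: issue ADD r2<-Add2  regs: r0:4,r1:4,r2:Add2,r3:9,r4:Add1
  c3: CDB Add1=8; issue ADD r1<-Add1  regs: r0:4,r1:Add1,r2:Add2,r3:9,r4:8
  c4: stall  regs: r0:4,r1:Add1,r2:Add2,r3:9,r4:8
  c5: CDB Add1=13; issue ADD r4<-Add1  regs: r0:4,r1:13,r2:Add2,r3:9,r4:Add1
  c6: CDB Add2=12; issue MUL r1<-Mul1  regs: r0:4,r1:Mul1,r2:12,r3:9,r4:Add1
  c7: CDB Add1=22; issue SUB r3<-Add1  regs: r0:4,r1:Mul1,r2:12,r3:Add1,r4:22
  c8: issue MUL r2<-Mul2  regs: r0:4,r1:Mul1,r2:Mul2,r3:Add1,r4:22
  c9: CDB Add1=13; issue SUB r1<-Add1  regs: r0:4,r1:Add1,r2:Mul2,r3:13,r4:22
  c10: CDB Mul1=52; issue MUL r0<-Mul1  regs: r0:Mul1,r1:Add1,r2:Mul2,r3:13,r4:22
  c11: stall  regs: r0:Mul1,r1:Add1,r2:Mul2,r3:13,r4:22
  c12: CDB Mul2=88; issue MUL r4<-Mul2  regs: r0:Mul1,r1:Add1,r2:88,r3:13,r4:Mul2
  c13: -  regs: r0:Mul1,r1:Add1,r2:88,r3:13,r4:Mul2
  c14: CDB Add1=-36  regs: r0:Mul1,r1:-36,r2:88,r3:13,r4:Mul2
  c15: -  regs: r0:Mul1,r1:-36,r2:88,r3:13,r4:Mul2
  c16: -  regs: r0:Mul1,r1:-36,r2:88,r3:13,r4:Mul2
  c17: -  regs: r0:Mul1,r1:-36,r2:88,r3:13,r4:Mul2
  c18: CDB Mul1=-468  regs: r0:-468,r1:-36,r2:88,r3:13,r4:Mul2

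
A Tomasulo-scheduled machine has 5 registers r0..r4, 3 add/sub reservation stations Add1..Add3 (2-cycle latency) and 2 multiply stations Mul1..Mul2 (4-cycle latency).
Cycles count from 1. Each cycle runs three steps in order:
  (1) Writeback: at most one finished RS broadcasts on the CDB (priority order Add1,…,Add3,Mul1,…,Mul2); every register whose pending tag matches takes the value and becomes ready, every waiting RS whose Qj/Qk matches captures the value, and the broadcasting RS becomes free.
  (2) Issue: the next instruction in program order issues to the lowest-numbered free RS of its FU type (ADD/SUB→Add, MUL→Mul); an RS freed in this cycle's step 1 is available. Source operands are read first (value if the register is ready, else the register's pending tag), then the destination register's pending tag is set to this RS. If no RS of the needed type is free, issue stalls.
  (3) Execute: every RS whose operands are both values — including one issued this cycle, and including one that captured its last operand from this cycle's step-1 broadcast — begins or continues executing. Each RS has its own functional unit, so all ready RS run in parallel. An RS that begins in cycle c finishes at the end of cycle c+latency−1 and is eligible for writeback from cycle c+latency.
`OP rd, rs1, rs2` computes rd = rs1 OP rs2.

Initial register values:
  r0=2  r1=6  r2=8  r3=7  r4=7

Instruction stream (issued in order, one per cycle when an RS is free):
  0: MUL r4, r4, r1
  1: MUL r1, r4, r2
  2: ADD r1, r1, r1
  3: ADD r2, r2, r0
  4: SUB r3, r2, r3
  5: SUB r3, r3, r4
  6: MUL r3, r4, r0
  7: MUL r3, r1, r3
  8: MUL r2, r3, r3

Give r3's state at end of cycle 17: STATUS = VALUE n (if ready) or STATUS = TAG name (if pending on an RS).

STATUS = VALUE 56448

cycle 1: issue MUL r4<-Mul1 // r0:2,r1:6,r2:8,r3:7,r4:Mul1
cycle 2: issue MUL r1<-Mul2 // r0:2,r1:Mul2,r2:8,r3:7,r4:Mul1
cycle 3: issue ADD r1<-Add1 // r0:2,r1:Add1,r2:8,r3:7,r4:Mul1
cycle 4: issue ADD r2<-Add2 // r0:2,r1:Add1,r2:Add2,r3:7,r4:Mul1
cycle 5: CDB Mul1=42; issue SUB r3<-Add3 // r0:2,r1:Add1,r2:Add2,r3:Add3,r4:42
cycle 6: CDB Add2=10; issue SUB r3<-Add2 // r0:2,r1:Add1,r2:10,r3:Add2,r4:42
cycle 7: issue MUL r3<-Mul1 // r0:2,r1:Add1,r2:10,r3:Mul1,r4:42
cycle 8: CDB Add3=3; stall // r0:2,r1:Add1,r2:10,r3:Mul1,r4:42
cycle 9: CDB Mul2=336; issue MUL r3<-Mul2 // r0:2,r1:Add1,r2:10,r3:Mul2,r4:42
cycle 10: CDB Add2=-39; stall // r0:2,r1:Add1,r2:10,r3:Mul2,r4:42
cycle 11: CDB Add1=672; stall // r0:2,r1:672,r2:10,r3:Mul2,r4:42
cycle 12: CDB Mul1=84; issue MUL r2<-Mul1 // r0:2,r1:672,r2:Mul1,r3:Mul2,r4:42
cycle 13: - // r0:2,r1:672,r2:Mul1,r3:Mul2,r4:42
cycle 14: - // r0:2,r1:672,r2:Mul1,r3:Mul2,r4:42
cycle 15: - // r0:2,r1:672,r2:Mul1,r3:Mul2,r4:42
cycle 16: CDB Mul2=56448 // r0:2,r1:672,r2:Mul1,r3:56448,r4:42
cycle 17: - // r0:2,r1:672,r2:Mul1,r3:56448,r4:42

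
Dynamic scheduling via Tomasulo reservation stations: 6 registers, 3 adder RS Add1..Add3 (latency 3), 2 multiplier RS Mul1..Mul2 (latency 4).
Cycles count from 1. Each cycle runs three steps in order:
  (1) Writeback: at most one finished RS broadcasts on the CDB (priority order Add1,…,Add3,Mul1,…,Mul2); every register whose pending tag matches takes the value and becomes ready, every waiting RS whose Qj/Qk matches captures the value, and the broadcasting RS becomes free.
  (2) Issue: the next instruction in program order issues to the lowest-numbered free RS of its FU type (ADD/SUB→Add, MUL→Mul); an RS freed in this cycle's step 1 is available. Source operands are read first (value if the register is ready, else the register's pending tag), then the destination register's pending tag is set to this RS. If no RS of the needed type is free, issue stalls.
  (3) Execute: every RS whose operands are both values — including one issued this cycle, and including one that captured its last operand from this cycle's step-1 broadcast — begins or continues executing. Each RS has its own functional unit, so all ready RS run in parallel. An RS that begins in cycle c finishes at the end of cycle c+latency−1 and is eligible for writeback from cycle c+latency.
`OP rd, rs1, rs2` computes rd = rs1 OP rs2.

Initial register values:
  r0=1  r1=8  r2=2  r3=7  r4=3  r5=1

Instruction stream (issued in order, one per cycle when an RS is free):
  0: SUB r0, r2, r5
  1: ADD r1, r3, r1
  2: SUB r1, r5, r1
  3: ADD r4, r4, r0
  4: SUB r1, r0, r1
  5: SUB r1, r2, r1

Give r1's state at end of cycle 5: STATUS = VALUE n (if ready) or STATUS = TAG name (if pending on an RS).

STATUS = TAG Add2

cycle 1: issue SUB r0<-Add1 // r0:Add1,r1:8,r2:2,r3:7,r4:3,r5:1
cycle 2: issue ADD r1<-Add2 // r0:Add1,r1:Add2,r2:2,r3:7,r4:3,r5:1
cycle 3: issue SUB r1<-Add3 // r0:Add1,r1:Add3,r2:2,r3:7,r4:3,r5:1
cycle 4: CDB Add1=1; issue ADD r4<-Add1 // r0:1,r1:Add3,r2:2,r3:7,r4:Add1,r5:1
cycle 5: CDB Add2=15; issue SUB r1<-Add2 // r0:1,r1:Add2,r2:2,r3:7,r4:Add1,r5:1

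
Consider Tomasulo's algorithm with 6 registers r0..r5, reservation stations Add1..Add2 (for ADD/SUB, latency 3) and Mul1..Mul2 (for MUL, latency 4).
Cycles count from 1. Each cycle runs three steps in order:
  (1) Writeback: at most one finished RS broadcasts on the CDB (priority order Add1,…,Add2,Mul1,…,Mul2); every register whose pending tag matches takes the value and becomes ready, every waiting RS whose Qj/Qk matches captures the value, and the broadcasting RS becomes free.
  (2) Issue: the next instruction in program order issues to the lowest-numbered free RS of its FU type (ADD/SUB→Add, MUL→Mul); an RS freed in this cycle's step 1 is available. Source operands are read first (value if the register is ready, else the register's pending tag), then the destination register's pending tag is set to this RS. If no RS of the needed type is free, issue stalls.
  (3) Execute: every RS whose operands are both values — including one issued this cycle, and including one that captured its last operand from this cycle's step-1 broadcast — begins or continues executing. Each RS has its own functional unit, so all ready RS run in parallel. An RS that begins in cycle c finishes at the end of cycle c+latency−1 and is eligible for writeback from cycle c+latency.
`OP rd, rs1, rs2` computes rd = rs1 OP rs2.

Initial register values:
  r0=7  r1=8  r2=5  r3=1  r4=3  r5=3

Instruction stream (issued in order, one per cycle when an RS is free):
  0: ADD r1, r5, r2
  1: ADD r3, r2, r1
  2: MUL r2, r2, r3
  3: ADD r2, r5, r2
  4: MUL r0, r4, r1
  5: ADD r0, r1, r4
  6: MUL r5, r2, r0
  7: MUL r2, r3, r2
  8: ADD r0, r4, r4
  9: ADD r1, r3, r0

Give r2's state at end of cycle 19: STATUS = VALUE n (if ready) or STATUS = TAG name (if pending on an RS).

STATUS = VALUE 884

cycle 1: issue ADD r1<-Add1 // r0:7,r1:Add1,r2:5,r3:1,r4:3,r5:3
cycle 2: issue ADD r3<-Add2 // r0:7,r1:Add1,r2:5,r3:Add2,r4:3,r5:3
cycle 3: issue MUL r2<-Mul1 // r0:7,r1:Add1,r2:Mul1,r3:Add2,r4:3,r5:3
cycle 4: CDB Add1=8; issue ADD r2<-Add1 // r0:7,r1:8,r2:Add1,r3:Add2,r4:3,r5:3
cycle 5: issue MUL r0<-Mul2 // r0:Mul2,r1:8,r2:Add1,r3:Add2,r4:3,r5:3
cycle 6: stall // r0:Mul2,r1:8,r2:Add1,r3:Add2,r4:3,r5:3
cycle 7: CDB Add2=13; issue ADD r0<-Add2 // r0:Add2,r1:8,r2:Add1,r3:13,r4:3,r5:3
cycle 8: stall // r0:Add2,r1:8,r2:Add1,r3:13,r4:3,r5:3
cycle 9: CDB Mul2=24; issue MUL r5<-Mul2 // r0:Add2,r1:8,r2:Add1,r3:13,r4:3,r5:Mul2
cycle 10: CDB Add2=11; stall // r0:11,r1:8,r2:Add1,r3:13,r4:3,r5:Mul2
cycle 11: CDB Mul1=65; issue MUL r2<-Mul1 // r0:11,r1:8,r2:Mul1,r3:13,r4:3,r5:Mul2
cycle 12: issue ADD r0<-Add2 // r0:Add2,r1:8,r2:Mul1,r3:13,r4:3,r5:Mul2
cycle 13: stall // r0:Add2,r1:8,r2:Mul1,r3:13,r4:3,r5:Mul2
cycle 14: CDB Add1=68; issue ADD r1<-Add1 // r0:Add2,r1:Add1,r2:Mul1,r3:13,r4:3,r5:Mul2
cycle 15: CDB Add2=6 // r0:6,r1:Add1,r2:Mul1,r3:13,r4:3,r5:Mul2
cycle 16: - // r0:6,r1:Add1,r2:Mul1,r3:13,r4:3,r5:Mul2
cycle 17: - // r0:6,r1:Add1,r2:Mul1,r3:13,r4:3,r5:Mul2
cycle 18: CDB Add1=19 // r0:6,r1:19,r2:Mul1,r3:13,r4:3,r5:Mul2
cycle 19: CDB Mul1=884 // r0:6,r1:19,r2:884,r3:13,r4:3,r5:Mul2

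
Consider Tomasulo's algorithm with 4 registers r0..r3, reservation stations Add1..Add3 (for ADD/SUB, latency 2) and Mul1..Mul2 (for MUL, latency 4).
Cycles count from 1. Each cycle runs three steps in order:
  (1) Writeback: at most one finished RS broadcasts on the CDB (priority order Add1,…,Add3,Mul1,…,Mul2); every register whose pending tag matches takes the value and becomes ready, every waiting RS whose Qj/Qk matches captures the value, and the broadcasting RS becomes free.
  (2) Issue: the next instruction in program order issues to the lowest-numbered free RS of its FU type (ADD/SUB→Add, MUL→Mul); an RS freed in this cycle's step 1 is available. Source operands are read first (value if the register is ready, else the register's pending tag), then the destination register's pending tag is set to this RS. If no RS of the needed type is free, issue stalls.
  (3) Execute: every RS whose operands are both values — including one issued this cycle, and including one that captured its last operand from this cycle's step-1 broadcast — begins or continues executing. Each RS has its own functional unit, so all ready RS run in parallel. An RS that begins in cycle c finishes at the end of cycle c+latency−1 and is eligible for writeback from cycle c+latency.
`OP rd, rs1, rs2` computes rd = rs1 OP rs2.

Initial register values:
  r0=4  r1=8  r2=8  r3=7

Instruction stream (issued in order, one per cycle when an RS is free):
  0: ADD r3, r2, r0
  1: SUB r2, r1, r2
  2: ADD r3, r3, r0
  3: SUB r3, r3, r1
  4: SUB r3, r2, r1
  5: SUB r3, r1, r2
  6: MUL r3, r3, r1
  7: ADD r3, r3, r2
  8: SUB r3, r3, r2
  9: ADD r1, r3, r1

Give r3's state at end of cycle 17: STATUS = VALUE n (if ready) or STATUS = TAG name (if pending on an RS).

STATUS = VALUE 64

c1: issue ADD r3<-Add1 | r0:4,r1:8,r2:8,r3:Add1
c2: issue SUB r2<-Add2 | r0:4,r1:8,r2:Add2,r3:Add1
c3: CDB Add1=12; issue ADD r3<-Add1 | r0:4,r1:8,r2:Add2,r3:Add1
c4: CDB Add2=0; issue SUB r3<-Add2 | r0:4,r1:8,r2:0,r3:Add2
c5: CDB Add1=16; issue SUB r3<-Add1 | r0:4,r1:8,r2:0,r3:Add1
c6: issue SUB r3<-Add3 | r0:4,r1:8,r2:0,r3:Add3
c7: CDB Add1=-8; issue MUL r3<-Mul1 | r0:4,r1:8,r2:0,r3:Mul1
c8: CDB Add2=8; issue ADD r3<-Add1 | r0:4,r1:8,r2:0,r3:Add1
c9: CDB Add3=8; issue SUB r3<-Add2 | r0:4,r1:8,r2:0,r3:Add2
c10: issue ADD r1<-Add3 | r0:4,r1:Add3,r2:0,r3:Add2
c11: - | r0:4,r1:Add3,r2:0,r3:Add2
c12: - | r0:4,r1:Add3,r2:0,r3:Add2
c13: CDB Mul1=64 | r0:4,r1:Add3,r2:0,r3:Add2
c14: - | r0:4,r1:Add3,r2:0,r3:Add2
c15: CDB Add1=64 | r0:4,r1:Add3,r2:0,r3:Add2
c16: - | r0:4,r1:Add3,r2:0,r3:Add2
c17: CDB Add2=64 | r0:4,r1:Add3,r2:0,r3:64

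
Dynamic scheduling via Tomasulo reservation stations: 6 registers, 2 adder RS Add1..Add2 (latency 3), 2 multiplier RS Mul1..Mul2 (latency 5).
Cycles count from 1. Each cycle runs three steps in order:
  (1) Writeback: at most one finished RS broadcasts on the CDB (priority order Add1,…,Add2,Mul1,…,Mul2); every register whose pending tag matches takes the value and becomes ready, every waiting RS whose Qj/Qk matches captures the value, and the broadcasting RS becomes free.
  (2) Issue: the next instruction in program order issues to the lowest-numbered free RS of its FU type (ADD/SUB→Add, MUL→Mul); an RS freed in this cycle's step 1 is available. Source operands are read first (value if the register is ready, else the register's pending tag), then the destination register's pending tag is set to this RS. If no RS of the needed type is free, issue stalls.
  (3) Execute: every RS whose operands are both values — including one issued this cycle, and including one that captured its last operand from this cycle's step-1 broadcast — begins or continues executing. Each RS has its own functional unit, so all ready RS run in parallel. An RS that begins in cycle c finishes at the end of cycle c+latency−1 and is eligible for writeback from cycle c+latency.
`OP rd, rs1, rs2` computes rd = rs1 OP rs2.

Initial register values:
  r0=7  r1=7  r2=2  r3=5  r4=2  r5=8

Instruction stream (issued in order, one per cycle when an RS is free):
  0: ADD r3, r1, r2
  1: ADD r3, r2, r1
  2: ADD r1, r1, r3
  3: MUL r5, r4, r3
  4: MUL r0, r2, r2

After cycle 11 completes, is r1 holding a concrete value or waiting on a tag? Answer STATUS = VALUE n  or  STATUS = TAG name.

  c1: issue ADD r3<-Add1  regs: r0:7,r1:7,r2:2,r3:Add1,r4:2,r5:8
  c2: issue ADD r3<-Add2  regs: r0:7,r1:7,r2:2,r3:Add2,r4:2,r5:8
  c3: stall  regs: r0:7,r1:7,r2:2,r3:Add2,r4:2,r5:8
  c4: CDB Add1=9; issue ADD r1<-Add1  regs: r0:7,r1:Add1,r2:2,r3:Add2,r4:2,r5:8
  c5: CDB Add2=9; issue MUL r5<-Mul1  regs: r0:7,r1:Add1,r2:2,r3:9,r4:2,r5:Mul1
  c6: issue MUL r0<-Mul2  regs: r0:Mul2,r1:Add1,r2:2,r3:9,r4:2,r5:Mul1
  c7: -  regs: r0:Mul2,r1:Add1,r2:2,r3:9,r4:2,r5:Mul1
  c8: CDB Add1=16  regs: r0:Mul2,r1:16,r2:2,r3:9,r4:2,r5:Mul1
  c9: -  regs: r0:Mul2,r1:16,r2:2,r3:9,r4:2,r5:Mul1
  c10: CDB Mul1=18  regs: r0:Mul2,r1:16,r2:2,r3:9,r4:2,r5:18
  c11: CDB Mul2=4  regs: r0:4,r1:16,r2:2,r3:9,r4:2,r5:18

STATUS = VALUE 16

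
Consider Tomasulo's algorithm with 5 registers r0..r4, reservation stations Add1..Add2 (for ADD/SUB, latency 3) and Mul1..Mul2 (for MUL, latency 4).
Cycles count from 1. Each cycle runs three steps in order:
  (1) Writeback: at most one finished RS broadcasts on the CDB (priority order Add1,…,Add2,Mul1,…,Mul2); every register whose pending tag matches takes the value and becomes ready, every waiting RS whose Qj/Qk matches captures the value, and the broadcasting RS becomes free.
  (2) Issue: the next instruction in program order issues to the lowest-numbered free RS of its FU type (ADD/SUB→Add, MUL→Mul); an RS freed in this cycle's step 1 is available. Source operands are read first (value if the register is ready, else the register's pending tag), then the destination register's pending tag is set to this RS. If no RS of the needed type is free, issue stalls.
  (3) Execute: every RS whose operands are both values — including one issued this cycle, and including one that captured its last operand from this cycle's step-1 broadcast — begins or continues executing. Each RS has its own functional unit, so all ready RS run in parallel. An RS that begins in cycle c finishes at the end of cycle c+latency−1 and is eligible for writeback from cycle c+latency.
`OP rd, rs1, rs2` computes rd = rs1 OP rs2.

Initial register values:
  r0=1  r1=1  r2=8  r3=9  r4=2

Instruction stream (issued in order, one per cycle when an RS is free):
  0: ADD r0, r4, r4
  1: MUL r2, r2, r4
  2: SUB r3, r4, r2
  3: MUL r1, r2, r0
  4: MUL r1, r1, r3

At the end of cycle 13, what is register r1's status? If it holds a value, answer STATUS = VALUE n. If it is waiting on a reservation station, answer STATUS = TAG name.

cycle 1: issue ADD r0<-Add1 // r0:Add1,r1:1,r2:8,r3:9,r4:2
cycle 2: issue MUL r2<-Mul1 // r0:Add1,r1:1,r2:Mul1,r3:9,r4:2
cycle 3: issue SUB r3<-Add2 // r0:Add1,r1:1,r2:Mul1,r3:Add2,r4:2
cycle 4: CDB Add1=4; issue MUL r1<-Mul2 // r0:4,r1:Mul2,r2:Mul1,r3:Add2,r4:2
cycle 5: stall // r0:4,r1:Mul2,r2:Mul1,r3:Add2,r4:2
cycle 6: CDB Mul1=16; issue MUL r1<-Mul1 // r0:4,r1:Mul1,r2:16,r3:Add2,r4:2
cycle 7: - // r0:4,r1:Mul1,r2:16,r3:Add2,r4:2
cycle 8: - // r0:4,r1:Mul1,r2:16,r3:Add2,r4:2
cycle 9: CDB Add2=-14 // r0:4,r1:Mul1,r2:16,r3:-14,r4:2
cycle 10: CDB Mul2=64 // r0:4,r1:Mul1,r2:16,r3:-14,r4:2
cycle 11: - // r0:4,r1:Mul1,r2:16,r3:-14,r4:2
cycle 12: - // r0:4,r1:Mul1,r2:16,r3:-14,r4:2
cycle 13: - // r0:4,r1:Mul1,r2:16,r3:-14,r4:2

STATUS = TAG Mul1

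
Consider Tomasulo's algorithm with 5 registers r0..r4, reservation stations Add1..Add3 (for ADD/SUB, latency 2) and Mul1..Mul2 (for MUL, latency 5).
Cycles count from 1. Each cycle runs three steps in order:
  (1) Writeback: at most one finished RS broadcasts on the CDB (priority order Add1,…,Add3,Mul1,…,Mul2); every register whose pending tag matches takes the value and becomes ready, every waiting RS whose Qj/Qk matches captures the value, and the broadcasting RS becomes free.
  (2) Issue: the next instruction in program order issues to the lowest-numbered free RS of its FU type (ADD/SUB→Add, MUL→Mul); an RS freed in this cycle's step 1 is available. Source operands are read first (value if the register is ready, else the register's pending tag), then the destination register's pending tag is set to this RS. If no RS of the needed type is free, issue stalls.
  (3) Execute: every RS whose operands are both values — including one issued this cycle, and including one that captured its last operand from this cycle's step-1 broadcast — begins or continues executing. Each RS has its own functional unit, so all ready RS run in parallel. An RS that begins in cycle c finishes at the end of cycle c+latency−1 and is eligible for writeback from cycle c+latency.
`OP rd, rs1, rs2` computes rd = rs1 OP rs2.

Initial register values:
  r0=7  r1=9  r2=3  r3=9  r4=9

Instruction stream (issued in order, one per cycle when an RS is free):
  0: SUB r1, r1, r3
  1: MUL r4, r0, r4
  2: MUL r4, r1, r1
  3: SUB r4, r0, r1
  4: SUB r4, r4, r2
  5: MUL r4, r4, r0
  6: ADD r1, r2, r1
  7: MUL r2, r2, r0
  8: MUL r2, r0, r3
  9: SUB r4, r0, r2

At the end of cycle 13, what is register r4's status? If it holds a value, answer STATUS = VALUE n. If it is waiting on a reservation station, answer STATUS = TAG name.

cycle 1: issue SUB r1<-Add1 // r0:7,r1:Add1,r2:3,r3:9,r4:9
cycle 2: issue MUL r4<-Mul1 // r0:7,r1:Add1,r2:3,r3:9,r4:Mul1
cycle 3: CDB Add1=0; issue MUL r4<-Mul2 // r0:7,r1:0,r2:3,r3:9,r4:Mul2
cycle 4: issue SUB r4<-Add1 // r0:7,r1:0,r2:3,r3:9,r4:Add1
cycle 5: issue SUB r4<-Add2 // r0:7,r1:0,r2:3,r3:9,r4:Add2
cycle 6: CDB Add1=7; stall // r0:7,r1:0,r2:3,r3:9,r4:Add2
cycle 7: CDB Mul1=63; issue MUL r4<-Mul1 // r0:7,r1:0,r2:3,r3:9,r4:Mul1
cycle 8: CDB Add2=4; issue ADD r1<-Add1 // r0:7,r1:Add1,r2:3,r3:9,r4:Mul1
cycle 9: CDB Mul2=0; issue MUL r2<-Mul2 // r0:7,r1:Add1,r2:Mul2,r3:9,r4:Mul1
cycle 10: CDB Add1=3; stall // r0:7,r1:3,r2:Mul2,r3:9,r4:Mul1
cycle 11: stall // r0:7,r1:3,r2:Mul2,r3:9,r4:Mul1
cycle 12: stall // r0:7,r1:3,r2:Mul2,r3:9,r4:Mul1
cycle 13: CDB Mul1=28; issue MUL r2<-Mul1 // r0:7,r1:3,r2:Mul1,r3:9,r4:28

STATUS = VALUE 28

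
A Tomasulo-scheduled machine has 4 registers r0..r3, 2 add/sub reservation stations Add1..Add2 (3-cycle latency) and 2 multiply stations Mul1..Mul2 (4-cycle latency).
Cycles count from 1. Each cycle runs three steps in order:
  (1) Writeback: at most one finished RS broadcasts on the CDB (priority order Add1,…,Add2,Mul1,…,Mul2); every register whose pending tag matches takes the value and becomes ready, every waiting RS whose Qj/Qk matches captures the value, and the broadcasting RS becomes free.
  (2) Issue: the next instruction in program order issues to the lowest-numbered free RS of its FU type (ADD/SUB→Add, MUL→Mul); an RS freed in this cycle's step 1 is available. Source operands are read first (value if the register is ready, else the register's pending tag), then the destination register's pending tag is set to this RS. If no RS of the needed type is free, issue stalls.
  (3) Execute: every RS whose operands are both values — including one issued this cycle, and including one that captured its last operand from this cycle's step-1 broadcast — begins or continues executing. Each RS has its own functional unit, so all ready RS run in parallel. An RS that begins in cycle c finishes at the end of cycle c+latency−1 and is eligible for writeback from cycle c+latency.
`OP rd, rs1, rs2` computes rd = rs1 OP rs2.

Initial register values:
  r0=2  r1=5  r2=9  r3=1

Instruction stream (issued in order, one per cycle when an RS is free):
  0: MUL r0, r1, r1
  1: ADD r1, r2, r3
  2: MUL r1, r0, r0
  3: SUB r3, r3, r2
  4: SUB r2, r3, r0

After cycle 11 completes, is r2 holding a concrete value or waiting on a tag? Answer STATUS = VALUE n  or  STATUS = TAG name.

STATUS = VALUE -33

  c1: issue MUL r0<-Mul1  regs: r0:Mul1,r1:5,r2:9,r3:1
  c2: issue ADD r1<-Add1  regs: r0:Mul1,r1:Add1,r2:9,r3:1
  c3: issue MUL r1<-Mul2  regs: r0:Mul1,r1:Mul2,r2:9,r3:1
  c4: issue SUB r3<-Add2  regs: r0:Mul1,r1:Mul2,r2:9,r3:Add2
  c5: CDB Add1=10; issue SUB r2<-Add1  regs: r0:Mul1,r1:Mul2,r2:Add1,r3:Add2
  c6: CDB Mul1=25  regs: r0:25,r1:Mul2,r2:Add1,r3:Add2
  c7: CDB Add2=-8  regs: r0:25,r1:Mul2,r2:Add1,r3:-8
  c8: -  regs: r0:25,r1:Mul2,r2:Add1,r3:-8
  c9: -  regs: r0:25,r1:Mul2,r2:Add1,r3:-8
  c10: CDB Add1=-33  regs: r0:25,r1:Mul2,r2:-33,r3:-8
  c11: CDB Mul2=625  regs: r0:25,r1:625,r2:-33,r3:-8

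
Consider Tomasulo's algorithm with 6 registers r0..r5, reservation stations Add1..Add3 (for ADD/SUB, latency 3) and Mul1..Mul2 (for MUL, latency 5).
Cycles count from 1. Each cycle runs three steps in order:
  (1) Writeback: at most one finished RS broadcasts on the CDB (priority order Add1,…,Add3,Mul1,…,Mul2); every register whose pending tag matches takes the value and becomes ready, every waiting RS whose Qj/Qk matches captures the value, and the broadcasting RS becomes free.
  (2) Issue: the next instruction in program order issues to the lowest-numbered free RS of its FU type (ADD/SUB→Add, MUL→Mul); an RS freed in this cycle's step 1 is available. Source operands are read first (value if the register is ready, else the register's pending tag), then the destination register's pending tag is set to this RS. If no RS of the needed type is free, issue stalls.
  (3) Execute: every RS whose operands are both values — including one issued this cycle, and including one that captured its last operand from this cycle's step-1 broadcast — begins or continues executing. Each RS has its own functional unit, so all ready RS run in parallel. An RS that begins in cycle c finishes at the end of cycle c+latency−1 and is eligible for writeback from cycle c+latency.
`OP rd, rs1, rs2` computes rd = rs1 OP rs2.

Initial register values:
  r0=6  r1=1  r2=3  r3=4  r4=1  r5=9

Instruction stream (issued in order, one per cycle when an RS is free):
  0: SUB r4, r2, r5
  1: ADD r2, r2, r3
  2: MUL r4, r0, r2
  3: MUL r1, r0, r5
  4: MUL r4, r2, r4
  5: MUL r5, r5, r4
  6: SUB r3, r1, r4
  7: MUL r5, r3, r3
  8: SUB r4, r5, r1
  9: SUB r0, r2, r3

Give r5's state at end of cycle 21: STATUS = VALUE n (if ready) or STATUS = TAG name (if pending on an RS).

STATUS = TAG Mul2

c1: issue SUB r4<-Add1 | r0:6,r1:1,r2:3,r3:4,r4:Add1,r5:9
c2: issue ADD r2<-Add2 | r0:6,r1:1,r2:Add2,r3:4,r4:Add1,r5:9
c3: issue MUL r4<-Mul1 | r0:6,r1:1,r2:Add2,r3:4,r4:Mul1,r5:9
c4: CDB Add1=-6; issue MUL r1<-Mul2 | r0:6,r1:Mul2,r2:Add2,r3:4,r4:Mul1,r5:9
c5: CDB Add2=7; stall | r0:6,r1:Mul2,r2:7,r3:4,r4:Mul1,r5:9
c6: stall | r0:6,r1:Mul2,r2:7,r3:4,r4:Mul1,r5:9
c7: stall | r0:6,r1:Mul2,r2:7,r3:4,r4:Mul1,r5:9
c8: stall | r0:6,r1:Mul2,r2:7,r3:4,r4:Mul1,r5:9
c9: CDB Mul2=54; issue MUL r4<-Mul2 | r0:6,r1:54,r2:7,r3:4,r4:Mul2,r5:9
c10: CDB Mul1=42; issue MUL r5<-Mul1 | r0:6,r1:54,r2:7,r3:4,r4:Mul2,r5:Mul1
c11: issue SUB r3<-Add1 | r0:6,r1:54,r2:7,r3:Add1,r4:Mul2,r5:Mul1
c12: stall | r0:6,r1:54,r2:7,r3:Add1,r4:Mul2,r5:Mul1
c13: stall | r0:6,r1:54,r2:7,r3:Add1,r4:Mul2,r5:Mul1
c14: stall | r0:6,r1:54,r2:7,r3:Add1,r4:Mul2,r5:Mul1
c15: CDB Mul2=294; issue MUL r5<-Mul2 | r0:6,r1:54,r2:7,r3:Add1,r4:294,r5:Mul2
c16: issue SUB r4<-Add2 | r0:6,r1:54,r2:7,r3:Add1,r4:Add2,r5:Mul2
c17: issue SUB r0<-Add3 | r0:Add3,r1:54,r2:7,r3:Add1,r4:Add2,r5:Mul2
c18: CDB Add1=-240 | r0:Add3,r1:54,r2:7,r3:-240,r4:Add2,r5:Mul2
c19: - | r0:Add3,r1:54,r2:7,r3:-240,r4:Add2,r5:Mul2
c20: CDB Mul1=2646 | r0:Add3,r1:54,r2:7,r3:-240,r4:Add2,r5:Mul2
c21: CDB Add3=247 | r0:247,r1:54,r2:7,r3:-240,r4:Add2,r5:Mul2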